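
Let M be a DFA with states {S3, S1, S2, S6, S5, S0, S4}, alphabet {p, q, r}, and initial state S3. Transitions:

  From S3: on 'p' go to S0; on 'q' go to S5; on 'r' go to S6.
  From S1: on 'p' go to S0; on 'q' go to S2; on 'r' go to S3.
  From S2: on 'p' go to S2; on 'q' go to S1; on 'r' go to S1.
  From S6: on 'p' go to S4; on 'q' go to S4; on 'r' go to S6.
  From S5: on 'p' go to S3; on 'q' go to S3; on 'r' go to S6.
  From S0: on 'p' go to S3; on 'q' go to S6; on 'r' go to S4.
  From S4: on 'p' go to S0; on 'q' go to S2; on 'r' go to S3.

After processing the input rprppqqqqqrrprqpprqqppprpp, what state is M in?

S3

start at S3
read 'r': S3 → S6
read 'p': S6 → S4
read 'r': S4 → S3
read 'p': S3 → S0
read 'p': S0 → S3
read 'q': S3 → S5
read 'q': S5 → S3
read 'q': S3 → S5
read 'q': S5 → S3
read 'q': S3 → S5
read 'r': S5 → S6
read 'r': S6 → S6
read 'p': S6 → S4
read 'r': S4 → S3
read 'q': S3 → S5
read 'p': S5 → S3
read 'p': S3 → S0
read 'r': S0 → S4
read 'q': S4 → S2
read 'q': S2 → S1
read 'p': S1 → S0
read 'p': S0 → S3
read 'p': S3 → S0
read 'r': S0 → S4
read 'p': S4 → S0
read 'p': S0 → S3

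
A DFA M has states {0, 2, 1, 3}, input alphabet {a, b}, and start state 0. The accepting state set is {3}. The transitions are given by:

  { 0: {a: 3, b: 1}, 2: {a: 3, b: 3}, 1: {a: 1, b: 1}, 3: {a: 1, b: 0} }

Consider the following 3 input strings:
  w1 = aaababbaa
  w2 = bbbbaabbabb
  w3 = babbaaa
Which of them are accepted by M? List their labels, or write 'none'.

none

w1: 0 → 3 → 1 → 1 → 1 → 1 → 1 → 1 → 1 → 1  → end 1, rejected
w2: 0 → 1 → 1 → 1 → 1 → 1 → 1 → 1 → 1 → 1 → 1 → 1  → end 1, rejected
w3: 0 → 1 → 1 → 1 → 1 → 1 → 1 → 1  → end 1, rejected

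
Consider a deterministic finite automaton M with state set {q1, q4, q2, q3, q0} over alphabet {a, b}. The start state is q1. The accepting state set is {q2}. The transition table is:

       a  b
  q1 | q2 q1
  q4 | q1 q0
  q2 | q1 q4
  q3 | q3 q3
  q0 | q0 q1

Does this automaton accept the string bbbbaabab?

No

start at q1
read 'b': q1 → q1
read 'b': q1 → q1
read 'b': q1 → q1
read 'b': q1 → q1
read 'a': q1 → q2
read 'a': q2 → q1
read 'b': q1 → q1
read 'a': q1 → q2
read 'b': q2 → q4
End state q4 is not accepting.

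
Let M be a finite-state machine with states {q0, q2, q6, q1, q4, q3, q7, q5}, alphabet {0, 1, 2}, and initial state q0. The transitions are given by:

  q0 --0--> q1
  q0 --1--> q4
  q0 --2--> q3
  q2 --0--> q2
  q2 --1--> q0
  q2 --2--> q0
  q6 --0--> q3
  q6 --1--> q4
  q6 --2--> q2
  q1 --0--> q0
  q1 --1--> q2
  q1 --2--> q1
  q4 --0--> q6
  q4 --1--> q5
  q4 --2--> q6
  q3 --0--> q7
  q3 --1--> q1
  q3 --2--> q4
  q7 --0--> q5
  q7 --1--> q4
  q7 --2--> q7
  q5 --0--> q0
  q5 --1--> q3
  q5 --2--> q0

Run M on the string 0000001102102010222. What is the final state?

q3

q0 → q1 → q0 → q1 → q0 → q1 → q0 → q4 → q5 → q0 → q3 → q1 → q0 → q3 → q7 → q4 → q6 → q2 → q0 → q3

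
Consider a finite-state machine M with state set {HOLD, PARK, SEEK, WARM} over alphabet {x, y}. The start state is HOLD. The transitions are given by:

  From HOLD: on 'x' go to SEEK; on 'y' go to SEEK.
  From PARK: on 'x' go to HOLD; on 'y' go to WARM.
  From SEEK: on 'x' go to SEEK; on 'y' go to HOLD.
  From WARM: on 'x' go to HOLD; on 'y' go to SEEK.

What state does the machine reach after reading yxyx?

SEEK

Trace: HOLD -y-> SEEK -x-> SEEK -y-> HOLD -x-> SEEK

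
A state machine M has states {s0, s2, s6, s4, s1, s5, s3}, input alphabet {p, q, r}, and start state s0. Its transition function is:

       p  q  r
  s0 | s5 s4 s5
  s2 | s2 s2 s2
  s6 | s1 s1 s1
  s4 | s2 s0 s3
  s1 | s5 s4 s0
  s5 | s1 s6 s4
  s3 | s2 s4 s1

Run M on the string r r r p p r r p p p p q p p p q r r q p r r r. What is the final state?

s2

s0 → s5 → s4 → s3 → s2 → s2 → s2 → s2 → s2 → s2 → s2 → s2 → s2 → s2 → s2 → s2 → s2 → s2 → s2 → s2 → s2 → s2 → s2 → s2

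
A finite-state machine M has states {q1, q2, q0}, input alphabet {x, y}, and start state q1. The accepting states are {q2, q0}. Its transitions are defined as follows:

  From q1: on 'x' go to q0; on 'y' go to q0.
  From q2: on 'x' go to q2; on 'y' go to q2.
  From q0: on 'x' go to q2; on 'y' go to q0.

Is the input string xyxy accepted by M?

Yes

q1 → q0 → q0 → q2 → q2
End state q2 is accepting.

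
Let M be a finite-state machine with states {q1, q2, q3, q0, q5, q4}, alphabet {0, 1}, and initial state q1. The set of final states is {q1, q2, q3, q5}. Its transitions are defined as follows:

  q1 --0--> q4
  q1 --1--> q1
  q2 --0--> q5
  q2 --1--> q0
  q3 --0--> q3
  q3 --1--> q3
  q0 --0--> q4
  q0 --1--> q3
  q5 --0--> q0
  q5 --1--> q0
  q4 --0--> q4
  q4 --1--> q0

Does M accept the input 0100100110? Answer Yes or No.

Yes

start at q1
read '0': q1 → q4
read '1': q4 → q0
read '0': q0 → q4
read '0': q4 → q4
read '1': q4 → q0
read '0': q0 → q4
read '0': q4 → q4
read '1': q4 → q0
read '1': q0 → q3
read '0': q3 → q3
End state q3 is accepting.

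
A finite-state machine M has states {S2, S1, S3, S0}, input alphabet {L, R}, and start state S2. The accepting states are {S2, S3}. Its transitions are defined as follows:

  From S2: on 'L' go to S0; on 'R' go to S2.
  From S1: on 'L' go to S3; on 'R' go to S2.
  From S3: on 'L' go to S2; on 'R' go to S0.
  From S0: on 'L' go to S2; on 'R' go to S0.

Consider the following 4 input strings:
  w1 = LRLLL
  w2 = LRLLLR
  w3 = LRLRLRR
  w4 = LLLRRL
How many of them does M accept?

w1:
  start at S2
  read 'L': S2 → S0
  read 'R': S0 → S0
  read 'L': S0 → S2
  read 'L': S2 → S0
  read 'L': S0 → S2
  end S2, accepted
w2:
  start at S2
  read 'L': S2 → S0
  read 'R': S0 → S0
  read 'L': S0 → S2
  read 'L': S2 → S0
  read 'L': S0 → S2
  read 'R': S2 → S2
  end S2, accepted
w3:
  start at S2
  read 'L': S2 → S0
  read 'R': S0 → S0
  read 'L': S0 → S2
  read 'R': S2 → S2
  read 'L': S2 → S0
  read 'R': S0 → S0
  read 'R': S0 → S0
  end S0, rejected
w4:
  start at S2
  read 'L': S2 → S0
  read 'L': S0 → S2
  read 'L': S2 → S0
  read 'R': S0 → S0
  read 'R': S0 → S0
  read 'L': S0 → S2
  end S2, accepted

3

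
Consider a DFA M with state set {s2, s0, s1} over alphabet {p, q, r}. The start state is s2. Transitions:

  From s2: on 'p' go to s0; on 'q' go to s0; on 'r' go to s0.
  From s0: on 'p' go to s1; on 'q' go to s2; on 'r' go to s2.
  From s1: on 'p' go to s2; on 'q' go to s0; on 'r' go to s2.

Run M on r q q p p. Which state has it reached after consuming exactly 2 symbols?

s2

s2 → s0 → s2
After 2 symbols: s2.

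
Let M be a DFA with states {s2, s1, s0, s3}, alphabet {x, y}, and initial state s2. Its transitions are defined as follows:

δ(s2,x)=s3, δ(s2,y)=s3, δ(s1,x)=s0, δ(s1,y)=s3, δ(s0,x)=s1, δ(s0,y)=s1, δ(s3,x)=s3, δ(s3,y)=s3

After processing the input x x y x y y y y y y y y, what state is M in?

s2 → s3 → s3 → s3 → s3 → s3 → s3 → s3 → s3 → s3 → s3 → s3 → s3

s3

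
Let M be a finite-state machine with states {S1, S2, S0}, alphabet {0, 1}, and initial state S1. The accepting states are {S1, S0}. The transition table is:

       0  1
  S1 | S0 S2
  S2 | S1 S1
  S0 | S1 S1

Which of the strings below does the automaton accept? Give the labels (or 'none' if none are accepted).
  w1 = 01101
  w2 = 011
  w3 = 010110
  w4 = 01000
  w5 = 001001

w3, w4, w5

w1: Trace: S1 -0-> S0 -1-> S1 -1-> S2 -0-> S1 -1-> S2  → end S2, rejected
w2: Trace: S1 -0-> S0 -1-> S1 -1-> S2  → end S2, rejected
w3: Trace: S1 -0-> S0 -1-> S1 -0-> S0 -1-> S1 -1-> S2 -0-> S1  → end S1, accepted
w4: Trace: S1 -0-> S0 -1-> S1 -0-> S0 -0-> S1 -0-> S0  → end S0, accepted
w5: Trace: S1 -0-> S0 -0-> S1 -1-> S2 -0-> S1 -0-> S0 -1-> S1  → end S1, accepted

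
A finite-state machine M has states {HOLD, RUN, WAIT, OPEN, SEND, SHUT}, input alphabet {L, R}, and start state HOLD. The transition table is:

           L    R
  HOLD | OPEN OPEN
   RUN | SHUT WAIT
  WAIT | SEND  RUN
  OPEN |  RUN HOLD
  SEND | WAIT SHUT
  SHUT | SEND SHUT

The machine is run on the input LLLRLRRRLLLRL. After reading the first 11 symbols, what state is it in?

Trace: HOLD -L-> OPEN -L-> RUN -L-> SHUT -R-> SHUT -L-> SEND -R-> SHUT -R-> SHUT -R-> SHUT -L-> SEND -L-> WAIT -L-> SEND
After 11 symbols: SEND.

SEND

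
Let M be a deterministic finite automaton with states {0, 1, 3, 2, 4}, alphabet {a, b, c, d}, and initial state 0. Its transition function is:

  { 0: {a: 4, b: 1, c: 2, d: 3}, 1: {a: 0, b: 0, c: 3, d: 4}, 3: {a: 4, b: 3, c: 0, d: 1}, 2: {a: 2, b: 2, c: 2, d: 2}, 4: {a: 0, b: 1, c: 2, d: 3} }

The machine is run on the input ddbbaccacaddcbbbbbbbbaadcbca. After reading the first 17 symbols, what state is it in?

2

start at 0
read 'd': 0 → 3
read 'd': 3 → 1
read 'b': 1 → 0
read 'b': 0 → 1
read 'a': 1 → 0
read 'c': 0 → 2
read 'c': 2 → 2
read 'a': 2 → 2
read 'c': 2 → 2
read 'a': 2 → 2
read 'd': 2 → 2
read 'd': 2 → 2
read 'c': 2 → 2
read 'b': 2 → 2
read 'b': 2 → 2
read 'b': 2 → 2
read 'b': 2 → 2
After 17 symbols: 2.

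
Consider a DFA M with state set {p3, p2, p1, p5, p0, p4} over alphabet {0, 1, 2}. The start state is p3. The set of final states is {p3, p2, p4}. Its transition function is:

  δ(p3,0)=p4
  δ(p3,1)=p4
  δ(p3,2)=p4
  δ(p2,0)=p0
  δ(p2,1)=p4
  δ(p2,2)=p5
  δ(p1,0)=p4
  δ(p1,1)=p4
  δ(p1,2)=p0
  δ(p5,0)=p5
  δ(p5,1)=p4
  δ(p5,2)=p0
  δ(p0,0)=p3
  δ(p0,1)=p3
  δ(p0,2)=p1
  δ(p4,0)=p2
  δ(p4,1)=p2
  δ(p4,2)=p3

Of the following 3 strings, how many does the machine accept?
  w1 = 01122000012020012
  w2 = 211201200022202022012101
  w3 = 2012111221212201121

2

w1:
  start at p3
  read '0': p3 → p4
  read '1': p4 → p2
  read '1': p2 → p4
  read '2': p4 → p3
  read '2': p3 → p4
  read '0': p4 → p2
  read '0': p2 → p0
  read '0': p0 → p3
  read '0': p3 → p4
  read '1': p4 → p2
  read '2': p2 → p5
  read '0': p5 → p5
  read '2': p5 → p0
  read '0': p0 → p3
  read '0': p3 → p4
  read '1': p4 → p2
  read '2': p2 → p5
  end p5, rejected
w2:
  start at p3
  read '2': p3 → p4
  read '1': p4 → p2
  read '1': p2 → p4
  read '2': p4 → p3
  read '0': p3 → p4
  read '1': p4 → p2
  read '2': p2 → p5
  read '0': p5 → p5
  read '0': p5 → p5
  read '0': p5 → p5
  read '2': p5 → p0
  read '2': p0 → p1
  read '2': p1 → p0
  read '0': p0 → p3
  read '2': p3 → p4
  read '0': p4 → p2
  read '2': p2 → p5
  read '2': p5 → p0
  read '0': p0 → p3
  read '1': p3 → p4
  read '2': p4 → p3
  read '1': p3 → p4
  read '0': p4 → p2
  read '1': p2 → p4
  end p4, accepted
w3:
  start at p3
  read '2': p3 → p4
  read '0': p4 → p2
  read '1': p2 → p4
  read '2': p4 → p3
  read '1': p3 → p4
  read '1': p4 → p2
  read '1': p2 → p4
  read '2': p4 → p3
  read '2': p3 → p4
  read '1': p4 → p2
  read '2': p2 → p5
  read '1': p5 → p4
  read '2': p4 → p3
  read '2': p3 → p4
  read '0': p4 → p2
  read '1': p2 → p4
  read '1': p4 → p2
  read '2': p2 → p5
  read '1': p5 → p4
  end p4, accepted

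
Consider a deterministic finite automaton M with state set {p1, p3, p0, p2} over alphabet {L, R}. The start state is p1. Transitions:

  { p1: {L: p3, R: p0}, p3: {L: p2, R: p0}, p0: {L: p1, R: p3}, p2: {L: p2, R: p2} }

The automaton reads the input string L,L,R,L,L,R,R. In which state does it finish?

p2

Trace: p1 -L-> p3 -L-> p2 -R-> p2 -L-> p2 -L-> p2 -R-> p2 -R-> p2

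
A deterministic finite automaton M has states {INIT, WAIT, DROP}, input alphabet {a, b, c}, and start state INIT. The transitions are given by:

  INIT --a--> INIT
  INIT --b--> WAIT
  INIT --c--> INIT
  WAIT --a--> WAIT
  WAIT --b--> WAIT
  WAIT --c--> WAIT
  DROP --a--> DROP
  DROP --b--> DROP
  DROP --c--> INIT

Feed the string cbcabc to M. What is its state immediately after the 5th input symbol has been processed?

WAIT

INIT → INIT → WAIT → WAIT → WAIT → WAIT
After 5 symbols: WAIT.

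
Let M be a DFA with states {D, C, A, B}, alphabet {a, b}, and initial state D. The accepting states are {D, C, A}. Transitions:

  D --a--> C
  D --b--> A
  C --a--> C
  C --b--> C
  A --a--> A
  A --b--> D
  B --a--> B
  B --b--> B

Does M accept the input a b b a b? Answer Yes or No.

start at D
read 'a': D → C
read 'b': C → C
read 'b': C → C
read 'a': C → C
read 'b': C → C
End state C is accepting.

Yes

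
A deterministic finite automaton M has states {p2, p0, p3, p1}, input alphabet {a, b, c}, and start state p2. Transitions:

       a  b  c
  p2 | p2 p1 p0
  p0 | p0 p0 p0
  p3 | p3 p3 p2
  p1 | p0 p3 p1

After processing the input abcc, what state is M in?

p1

p2 → p2 → p1 → p1 → p1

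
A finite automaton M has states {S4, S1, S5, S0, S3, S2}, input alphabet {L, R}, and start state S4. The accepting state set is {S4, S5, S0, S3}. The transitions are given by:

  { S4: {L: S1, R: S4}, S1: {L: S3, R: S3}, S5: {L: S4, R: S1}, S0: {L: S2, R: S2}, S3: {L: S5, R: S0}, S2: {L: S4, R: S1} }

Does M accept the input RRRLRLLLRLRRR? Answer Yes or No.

start at S4
read 'R': S4 → S4
read 'R': S4 → S4
read 'R': S4 → S4
read 'L': S4 → S1
read 'R': S1 → S3
read 'L': S3 → S5
read 'L': S5 → S4
read 'L': S4 → S1
read 'R': S1 → S3
read 'L': S3 → S5
read 'R': S5 → S1
read 'R': S1 → S3
read 'R': S3 → S0
End state S0 is accepting.

Yes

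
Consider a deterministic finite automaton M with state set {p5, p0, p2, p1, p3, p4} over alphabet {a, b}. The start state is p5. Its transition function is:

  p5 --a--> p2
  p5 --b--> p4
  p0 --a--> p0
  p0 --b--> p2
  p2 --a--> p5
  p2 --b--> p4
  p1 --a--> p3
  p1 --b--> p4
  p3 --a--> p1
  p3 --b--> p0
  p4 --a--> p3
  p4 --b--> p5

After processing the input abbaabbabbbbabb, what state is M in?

p5

start at p5
read 'a': p5 → p2
read 'b': p2 → p4
read 'b': p4 → p5
read 'a': p5 → p2
read 'a': p2 → p5
read 'b': p5 → p4
read 'b': p4 → p5
read 'a': p5 → p2
read 'b': p2 → p4
read 'b': p4 → p5
read 'b': p5 → p4
read 'b': p4 → p5
read 'a': p5 → p2
read 'b': p2 → p4
read 'b': p4 → p5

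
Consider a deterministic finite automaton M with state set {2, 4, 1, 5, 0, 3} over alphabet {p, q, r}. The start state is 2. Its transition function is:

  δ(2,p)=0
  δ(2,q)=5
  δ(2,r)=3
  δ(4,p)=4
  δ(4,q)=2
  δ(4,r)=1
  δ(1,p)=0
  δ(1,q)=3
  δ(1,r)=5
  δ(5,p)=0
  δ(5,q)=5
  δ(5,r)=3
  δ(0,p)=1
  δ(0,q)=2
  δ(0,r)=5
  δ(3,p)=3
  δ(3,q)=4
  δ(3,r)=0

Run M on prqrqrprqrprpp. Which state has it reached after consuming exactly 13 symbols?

1

Trace: 2 -p-> 0 -r-> 5 -q-> 5 -r-> 3 -q-> 4 -r-> 1 -p-> 0 -r-> 5 -q-> 5 -r-> 3 -p-> 3 -r-> 0 -p-> 1
After 13 symbols: 1.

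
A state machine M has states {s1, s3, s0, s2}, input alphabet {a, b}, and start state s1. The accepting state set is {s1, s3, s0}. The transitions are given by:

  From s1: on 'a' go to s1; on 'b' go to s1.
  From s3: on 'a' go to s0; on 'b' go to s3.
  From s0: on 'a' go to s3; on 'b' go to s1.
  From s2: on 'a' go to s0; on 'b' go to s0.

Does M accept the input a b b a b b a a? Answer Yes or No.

Yes

start at s1
read 'a': s1 → s1
read 'b': s1 → s1
read 'b': s1 → s1
read 'a': s1 → s1
read 'b': s1 → s1
read 'b': s1 → s1
read 'a': s1 → s1
read 'a': s1 → s1
End state s1 is accepting.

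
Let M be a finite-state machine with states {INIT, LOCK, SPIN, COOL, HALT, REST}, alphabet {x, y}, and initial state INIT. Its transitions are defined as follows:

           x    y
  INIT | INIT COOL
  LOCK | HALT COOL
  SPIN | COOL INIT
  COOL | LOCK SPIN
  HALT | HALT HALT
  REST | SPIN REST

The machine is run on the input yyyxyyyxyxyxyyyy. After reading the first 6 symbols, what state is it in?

SPIN

INIT → COOL → SPIN → INIT → INIT → COOL → SPIN
After 6 symbols: SPIN.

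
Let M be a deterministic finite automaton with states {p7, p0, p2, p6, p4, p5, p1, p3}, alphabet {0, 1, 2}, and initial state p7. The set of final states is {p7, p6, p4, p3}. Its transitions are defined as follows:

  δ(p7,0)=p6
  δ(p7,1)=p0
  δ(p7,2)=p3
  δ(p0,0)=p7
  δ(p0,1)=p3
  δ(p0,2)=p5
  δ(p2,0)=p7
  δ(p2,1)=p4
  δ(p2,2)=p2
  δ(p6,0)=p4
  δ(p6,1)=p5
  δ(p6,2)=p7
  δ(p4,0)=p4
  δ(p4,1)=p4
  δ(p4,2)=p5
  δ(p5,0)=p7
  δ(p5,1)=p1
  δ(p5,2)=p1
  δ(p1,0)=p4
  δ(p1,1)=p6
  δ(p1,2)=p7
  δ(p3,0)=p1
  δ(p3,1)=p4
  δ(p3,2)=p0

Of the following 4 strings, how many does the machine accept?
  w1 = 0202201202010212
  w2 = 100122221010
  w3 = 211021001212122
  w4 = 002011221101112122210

1

w1:
  start at p7
  read '0': p7 → p6
  read '2': p6 → p7
  read '0': p7 → p6
  read '2': p6 → p7
  read '2': p7 → p3
  read '0': p3 → p1
  read '1': p1 → p6
  read '2': p6 → p7
  read '0': p7 → p6
  read '2': p6 → p7
  read '0': p7 → p6
  read '1': p6 → p5
  read '0': p5 → p7
  read '2': p7 → p3
  read '1': p3 → p4
  read '2': p4 → p5
  end p5, rejected
w2:
  start at p7
  read '1': p7 → p0
  read '0': p0 → p7
  read '0': p7 → p6
  read '1': p6 → p5
  read '2': p5 → p1
  read '2': p1 → p7
  read '2': p7 → p3
  read '2': p3 → p0
  read '1': p0 → p3
  read '0': p3 → p1
  read '1': p1 → p6
  read '0': p6 → p4
  end p4, accepted
w3:
  start at p7
  read '2': p7 → p3
  read '1': p3 → p4
  read '1': p4 → p4
  read '0': p4 → p4
  read '2': p4 → p5
  read '1': p5 → p1
  read '0': p1 → p4
  read '0': p4 → p4
  read '1': p4 → p4
  read '2': p4 → p5
  read '1': p5 → p1
  read '2': p1 → p7
  read '1': p7 → p0
  read '2': p0 → p5
  read '2': p5 → p1
  end p1, rejected
w4:
  start at p7
  read '0': p7 → p6
  read '0': p6 → p4
  read '2': p4 → p5
  read '0': p5 → p7
  read '1': p7 → p0
  read '1': p0 → p3
  read '2': p3 → p0
  read '2': p0 → p5
  read '1': p5 → p1
  read '1': p1 → p6
  read '0': p6 → p4
  read '1': p4 → p4
  read '1': p4 → p4
  read '1': p4 → p4
  read '2': p4 → p5
  read '1': p5 → p1
  read '2': p1 → p7
  read '2': p7 → p3
  read '2': p3 → p0
  read '1': p0 → p3
  read '0': p3 → p1
  end p1, rejected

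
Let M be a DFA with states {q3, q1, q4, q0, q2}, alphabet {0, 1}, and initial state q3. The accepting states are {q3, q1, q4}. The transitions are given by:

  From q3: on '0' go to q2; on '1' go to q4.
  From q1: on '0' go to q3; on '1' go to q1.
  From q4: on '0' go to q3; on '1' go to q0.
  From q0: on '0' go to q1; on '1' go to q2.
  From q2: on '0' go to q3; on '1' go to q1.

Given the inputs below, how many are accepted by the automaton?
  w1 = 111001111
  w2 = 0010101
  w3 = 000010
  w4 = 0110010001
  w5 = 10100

w1: Trace: q3 -1-> q4 -1-> q0 -1-> q2 -0-> q3 -0-> q2 -1-> q1 -1-> q1 -1-> q1 -1-> q1  → end q1, accepted
w2: Trace: q3 -0-> q2 -0-> q3 -1-> q4 -0-> q3 -1-> q4 -0-> q3 -1-> q4  → end q4, accepted
w3: Trace: q3 -0-> q2 -0-> q3 -0-> q2 -0-> q3 -1-> q4 -0-> q3  → end q3, accepted
w4: Trace: q3 -0-> q2 -1-> q1 -1-> q1 -0-> q3 -0-> q2 -1-> q1 -0-> q3 -0-> q2 -0-> q3 -1-> q4  → end q4, accepted
w5: Trace: q3 -1-> q4 -0-> q3 -1-> q4 -0-> q3 -0-> q2  → end q2, rejected

4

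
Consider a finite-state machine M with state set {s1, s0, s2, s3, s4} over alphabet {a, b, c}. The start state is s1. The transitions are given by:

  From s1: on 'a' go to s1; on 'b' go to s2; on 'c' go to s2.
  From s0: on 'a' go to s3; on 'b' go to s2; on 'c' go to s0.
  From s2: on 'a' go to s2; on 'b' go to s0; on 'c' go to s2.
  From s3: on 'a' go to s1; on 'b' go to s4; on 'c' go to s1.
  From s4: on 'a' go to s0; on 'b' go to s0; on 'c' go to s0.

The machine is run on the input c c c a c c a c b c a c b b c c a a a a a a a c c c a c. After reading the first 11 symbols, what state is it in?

start at s1
read 'c': s1 → s2
read 'c': s2 → s2
read 'c': s2 → s2
read 'a': s2 → s2
read 'c': s2 → s2
read 'c': s2 → s2
read 'a': s2 → s2
read 'c': s2 → s2
read 'b': s2 → s0
read 'c': s0 → s0
read 'a': s0 → s3
After 11 symbols: s3.

s3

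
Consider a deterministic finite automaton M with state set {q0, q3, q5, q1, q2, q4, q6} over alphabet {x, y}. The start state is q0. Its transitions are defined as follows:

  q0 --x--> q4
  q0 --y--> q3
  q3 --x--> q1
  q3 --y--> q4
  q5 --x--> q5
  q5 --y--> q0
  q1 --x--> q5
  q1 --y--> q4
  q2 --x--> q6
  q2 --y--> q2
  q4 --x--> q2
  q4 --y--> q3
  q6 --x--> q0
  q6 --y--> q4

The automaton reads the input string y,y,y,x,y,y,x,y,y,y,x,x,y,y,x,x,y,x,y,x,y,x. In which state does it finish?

q2

start at q0
read 'y': q0 → q3
read 'y': q3 → q4
read 'y': q4 → q3
read 'x': q3 → q1
read 'y': q1 → q4
read 'y': q4 → q3
read 'x': q3 → q1
read 'y': q1 → q4
read 'y': q4 → q3
read 'y': q3 → q4
read 'x': q4 → q2
read 'x': q2 → q6
read 'y': q6 → q4
read 'y': q4 → q3
read 'x': q3 → q1
read 'x': q1 → q5
read 'y': q5 → q0
read 'x': q0 → q4
read 'y': q4 → q3
read 'x': q3 → q1
read 'y': q1 → q4
read 'x': q4 → q2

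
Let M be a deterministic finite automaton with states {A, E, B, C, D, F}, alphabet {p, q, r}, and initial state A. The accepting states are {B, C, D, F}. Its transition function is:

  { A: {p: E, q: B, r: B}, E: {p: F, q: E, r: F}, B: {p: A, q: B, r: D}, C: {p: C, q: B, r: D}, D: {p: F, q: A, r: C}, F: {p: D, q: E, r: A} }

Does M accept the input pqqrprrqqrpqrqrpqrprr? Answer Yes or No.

A → E → E → E → F → D → C → D → A → B → D → F → E → F → E → F → D → A → B → A → B → D
End state D is accepting.

Yes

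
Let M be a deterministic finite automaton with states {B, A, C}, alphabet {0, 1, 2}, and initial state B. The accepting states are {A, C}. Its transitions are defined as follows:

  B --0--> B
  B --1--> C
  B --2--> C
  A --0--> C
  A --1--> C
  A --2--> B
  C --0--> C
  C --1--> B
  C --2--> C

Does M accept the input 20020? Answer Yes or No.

start at B
read '2': B → C
read '0': C → C
read '0': C → C
read '2': C → C
read '0': C → C
End state C is accepting.

Yes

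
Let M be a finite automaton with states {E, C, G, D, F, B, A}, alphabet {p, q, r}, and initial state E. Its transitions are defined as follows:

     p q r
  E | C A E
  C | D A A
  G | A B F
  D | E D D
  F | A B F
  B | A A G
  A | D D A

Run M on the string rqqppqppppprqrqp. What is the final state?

Trace: E -r-> E -q-> A -q-> D -p-> E -p-> C -q-> A -p-> D -p-> E -p-> C -p-> D -p-> E -r-> E -q-> A -r-> A -q-> D -p-> E

E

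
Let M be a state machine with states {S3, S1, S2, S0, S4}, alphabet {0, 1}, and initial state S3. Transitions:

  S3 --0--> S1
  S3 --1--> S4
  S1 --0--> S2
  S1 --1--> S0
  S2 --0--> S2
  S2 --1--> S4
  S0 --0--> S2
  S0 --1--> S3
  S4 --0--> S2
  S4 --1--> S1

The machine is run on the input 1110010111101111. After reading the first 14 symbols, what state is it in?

S3

S3 → S4 → S1 → S0 → S2 → S2 → S4 → S2 → S4 → S1 → S0 → S3 → S1 → S0 → S3
After 14 symbols: S3.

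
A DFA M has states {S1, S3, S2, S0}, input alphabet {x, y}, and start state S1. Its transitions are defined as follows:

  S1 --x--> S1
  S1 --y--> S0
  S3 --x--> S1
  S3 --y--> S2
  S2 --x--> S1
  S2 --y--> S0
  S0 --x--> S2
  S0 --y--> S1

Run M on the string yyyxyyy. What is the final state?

S1 → S0 → S1 → S0 → S2 → S0 → S1 → S0

S0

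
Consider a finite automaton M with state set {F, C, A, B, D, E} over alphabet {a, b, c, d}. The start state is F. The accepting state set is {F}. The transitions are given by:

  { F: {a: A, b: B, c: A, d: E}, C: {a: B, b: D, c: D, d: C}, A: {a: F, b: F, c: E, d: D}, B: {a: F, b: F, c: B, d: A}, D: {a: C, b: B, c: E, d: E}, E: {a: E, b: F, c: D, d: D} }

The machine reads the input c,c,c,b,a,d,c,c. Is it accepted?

start at F
read 'c': F → A
read 'c': A → E
read 'c': E → D
read 'b': D → B
read 'a': B → F
read 'd': F → E
read 'c': E → D
read 'c': D → E
End state E is not accepting.

No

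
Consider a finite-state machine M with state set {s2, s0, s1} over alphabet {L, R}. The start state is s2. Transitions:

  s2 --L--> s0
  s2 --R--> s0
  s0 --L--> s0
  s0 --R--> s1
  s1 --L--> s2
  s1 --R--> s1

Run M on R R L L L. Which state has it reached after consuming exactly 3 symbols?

s2 → s0 → s1 → s2
After 3 symbols: s2.

s2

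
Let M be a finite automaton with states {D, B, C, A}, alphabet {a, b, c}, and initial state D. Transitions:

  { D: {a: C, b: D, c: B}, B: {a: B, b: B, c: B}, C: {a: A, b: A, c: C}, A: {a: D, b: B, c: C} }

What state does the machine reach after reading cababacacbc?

D → B → B → B → B → B → B → B → B → B → B → B

B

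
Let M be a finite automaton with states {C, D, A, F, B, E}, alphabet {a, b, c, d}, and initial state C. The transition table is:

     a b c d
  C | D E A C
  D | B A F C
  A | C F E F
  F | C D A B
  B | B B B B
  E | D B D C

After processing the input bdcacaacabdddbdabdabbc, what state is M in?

B

start at C
read 'b': C → E
read 'd': E → C
read 'c': C → A
read 'a': A → C
read 'c': C → A
read 'a': A → C
read 'a': C → D
read 'c': D → F
read 'a': F → C
read 'b': C → E
read 'd': E → C
read 'd': C → C
read 'd': C → C
read 'b': C → E
read 'd': E → C
read 'a': C → D
read 'b': D → A
read 'd': A → F
read 'a': F → C
read 'b': C → E
read 'b': E → B
read 'c': B → B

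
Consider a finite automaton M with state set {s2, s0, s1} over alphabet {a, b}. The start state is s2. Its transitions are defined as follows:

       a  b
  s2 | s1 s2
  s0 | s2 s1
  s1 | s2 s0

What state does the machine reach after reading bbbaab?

s2

s2 → s2 → s2 → s2 → s1 → s2 → s2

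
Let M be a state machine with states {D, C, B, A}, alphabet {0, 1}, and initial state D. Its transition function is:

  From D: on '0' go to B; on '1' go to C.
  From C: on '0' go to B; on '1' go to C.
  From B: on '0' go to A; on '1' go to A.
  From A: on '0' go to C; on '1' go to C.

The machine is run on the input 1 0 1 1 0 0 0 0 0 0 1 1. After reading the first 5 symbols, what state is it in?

Trace: D -1-> C -0-> B -1-> A -1-> C -0-> B
After 5 symbols: B.

B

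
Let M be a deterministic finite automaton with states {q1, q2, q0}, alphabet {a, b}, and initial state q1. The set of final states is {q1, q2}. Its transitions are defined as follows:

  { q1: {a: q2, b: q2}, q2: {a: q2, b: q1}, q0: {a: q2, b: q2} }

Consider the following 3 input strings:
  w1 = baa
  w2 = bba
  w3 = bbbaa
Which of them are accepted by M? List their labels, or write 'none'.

w1, w2, w3

w1: Trace: q1 -b-> q2 -a-> q2 -a-> q2  → end q2, accepted
w2: Trace: q1 -b-> q2 -b-> q1 -a-> q2  → end q2, accepted
w3: Trace: q1 -b-> q2 -b-> q1 -b-> q2 -a-> q2 -a-> q2  → end q2, accepted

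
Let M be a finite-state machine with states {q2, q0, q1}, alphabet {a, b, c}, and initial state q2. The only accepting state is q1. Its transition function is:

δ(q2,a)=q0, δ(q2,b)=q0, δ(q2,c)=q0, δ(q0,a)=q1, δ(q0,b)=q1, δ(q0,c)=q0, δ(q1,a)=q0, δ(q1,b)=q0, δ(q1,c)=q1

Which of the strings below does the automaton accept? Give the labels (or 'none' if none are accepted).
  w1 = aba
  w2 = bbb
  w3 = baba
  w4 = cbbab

w1: Trace: q2 -a-> q0 -b-> q1 -a-> q0  → end q0, rejected
w2: Trace: q2 -b-> q0 -b-> q1 -b-> q0  → end q0, rejected
w3: Trace: q2 -b-> q0 -a-> q1 -b-> q0 -a-> q1  → end q1, accepted
w4: Trace: q2 -c-> q0 -b-> q1 -b-> q0 -a-> q1 -b-> q0  → end q0, rejected

w3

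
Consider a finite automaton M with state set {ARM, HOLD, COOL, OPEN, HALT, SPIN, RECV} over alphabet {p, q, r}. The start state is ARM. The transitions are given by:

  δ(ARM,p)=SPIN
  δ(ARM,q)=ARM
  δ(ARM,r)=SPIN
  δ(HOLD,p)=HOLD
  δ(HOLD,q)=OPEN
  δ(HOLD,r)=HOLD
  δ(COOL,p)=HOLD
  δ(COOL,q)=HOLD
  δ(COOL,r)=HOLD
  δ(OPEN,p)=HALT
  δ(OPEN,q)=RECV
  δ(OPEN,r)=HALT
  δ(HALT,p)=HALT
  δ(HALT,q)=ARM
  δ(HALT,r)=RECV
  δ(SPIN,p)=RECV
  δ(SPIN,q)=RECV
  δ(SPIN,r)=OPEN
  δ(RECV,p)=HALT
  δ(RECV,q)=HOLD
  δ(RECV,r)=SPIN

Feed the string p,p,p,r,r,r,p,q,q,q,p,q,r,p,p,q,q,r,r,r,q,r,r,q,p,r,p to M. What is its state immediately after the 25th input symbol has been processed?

HALT

start at ARM
read 'p': ARM → SPIN
read 'p': SPIN → RECV
read 'p': RECV → HALT
read 'r': HALT → RECV
read 'r': RECV → SPIN
read 'r': SPIN → OPEN
read 'p': OPEN → HALT
read 'q': HALT → ARM
read 'q': ARM → ARM
read 'q': ARM → ARM
read 'p': ARM → SPIN
read 'q': SPIN → RECV
read 'r': RECV → SPIN
read 'p': SPIN → RECV
read 'p': RECV → HALT
read 'q': HALT → ARM
read 'q': ARM → ARM
read 'r': ARM → SPIN
read 'r': SPIN → OPEN
read 'r': OPEN → HALT
read 'q': HALT → ARM
read 'r': ARM → SPIN
read 'r': SPIN → OPEN
read 'q': OPEN → RECV
read 'p': RECV → HALT
After 25 symbols: HALT.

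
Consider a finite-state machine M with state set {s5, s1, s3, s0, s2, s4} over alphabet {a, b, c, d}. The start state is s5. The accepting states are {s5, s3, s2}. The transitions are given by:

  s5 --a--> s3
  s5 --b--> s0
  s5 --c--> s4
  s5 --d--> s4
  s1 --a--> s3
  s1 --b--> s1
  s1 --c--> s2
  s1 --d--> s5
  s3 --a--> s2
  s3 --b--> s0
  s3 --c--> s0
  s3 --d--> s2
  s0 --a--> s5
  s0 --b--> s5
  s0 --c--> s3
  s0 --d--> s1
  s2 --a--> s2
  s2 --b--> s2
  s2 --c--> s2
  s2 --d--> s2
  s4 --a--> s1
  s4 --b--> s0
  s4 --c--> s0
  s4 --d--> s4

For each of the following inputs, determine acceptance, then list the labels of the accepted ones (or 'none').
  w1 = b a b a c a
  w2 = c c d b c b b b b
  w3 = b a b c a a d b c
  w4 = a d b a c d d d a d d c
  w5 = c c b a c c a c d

w1: s5 → s0 → s5 → s0 → s5 → s4 → s1  → end s1, rejected
w2: s5 → s4 → s0 → s1 → s1 → s2 → s2 → s2 → s2 → s2  → end s2, accepted
w3: s5 → s0 → s5 → s0 → s3 → s2 → s2 → s2 → s2 → s2  → end s2, accepted
w4: s5 → s3 → s2 → s2 → s2 → s2 → s2 → s2 → s2 → s2 → s2 → s2 → s2  → end s2, accepted
w5: s5 → s4 → s0 → s5 → s3 → s0 → s3 → s2 → s2 → s2  → end s2, accepted

w2, w3, w4, w5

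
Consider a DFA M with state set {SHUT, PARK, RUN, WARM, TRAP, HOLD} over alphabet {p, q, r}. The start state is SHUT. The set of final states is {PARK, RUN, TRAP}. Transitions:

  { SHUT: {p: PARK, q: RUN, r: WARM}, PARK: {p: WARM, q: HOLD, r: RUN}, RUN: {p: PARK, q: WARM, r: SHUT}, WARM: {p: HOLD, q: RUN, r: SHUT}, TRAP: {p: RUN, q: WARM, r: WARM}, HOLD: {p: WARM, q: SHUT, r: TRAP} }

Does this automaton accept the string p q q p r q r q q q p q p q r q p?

Trace: SHUT -p-> PARK -q-> HOLD -q-> SHUT -p-> PARK -r-> RUN -q-> WARM -r-> SHUT -q-> RUN -q-> WARM -q-> RUN -p-> PARK -q-> HOLD -p-> WARM -q-> RUN -r-> SHUT -q-> RUN -p-> PARK
End state PARK is accepting.

Yes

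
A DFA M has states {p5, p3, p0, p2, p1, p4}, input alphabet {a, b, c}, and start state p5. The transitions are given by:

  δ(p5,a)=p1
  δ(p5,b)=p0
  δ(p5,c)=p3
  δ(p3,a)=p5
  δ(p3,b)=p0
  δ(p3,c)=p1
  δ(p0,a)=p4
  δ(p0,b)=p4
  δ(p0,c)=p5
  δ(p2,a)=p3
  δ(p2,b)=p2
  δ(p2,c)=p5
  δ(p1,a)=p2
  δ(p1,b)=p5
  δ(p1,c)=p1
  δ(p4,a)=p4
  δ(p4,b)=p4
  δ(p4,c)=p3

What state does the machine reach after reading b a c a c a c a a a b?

p2

Trace: p5 -b-> p0 -a-> p4 -c-> p3 -a-> p5 -c-> p3 -a-> p5 -c-> p3 -a-> p5 -a-> p1 -a-> p2 -b-> p2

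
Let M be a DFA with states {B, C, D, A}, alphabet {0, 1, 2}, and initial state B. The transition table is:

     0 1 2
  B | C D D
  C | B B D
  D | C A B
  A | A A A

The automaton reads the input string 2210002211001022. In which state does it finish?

A

start at B
read '2': B → D
read '2': D → B
read '1': B → D
read '0': D → C
read '0': C → B
read '0': B → C
read '2': C → D
read '2': D → B
read '1': B → D
read '1': D → A
read '0': A → A
read '0': A → A
read '1': A → A
read '0': A → A
read '2': A → A
read '2': A → A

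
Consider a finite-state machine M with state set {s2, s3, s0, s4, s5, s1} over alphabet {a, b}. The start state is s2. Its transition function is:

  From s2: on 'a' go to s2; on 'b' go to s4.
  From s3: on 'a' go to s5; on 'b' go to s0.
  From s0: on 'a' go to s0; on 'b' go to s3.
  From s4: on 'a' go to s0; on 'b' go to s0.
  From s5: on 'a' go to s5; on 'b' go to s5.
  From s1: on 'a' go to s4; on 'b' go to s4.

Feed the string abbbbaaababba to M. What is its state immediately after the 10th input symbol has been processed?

s2 → s2 → s4 → s0 → s3 → s0 → s0 → s0 → s0 → s3 → s5
After 10 symbols: s5.

s5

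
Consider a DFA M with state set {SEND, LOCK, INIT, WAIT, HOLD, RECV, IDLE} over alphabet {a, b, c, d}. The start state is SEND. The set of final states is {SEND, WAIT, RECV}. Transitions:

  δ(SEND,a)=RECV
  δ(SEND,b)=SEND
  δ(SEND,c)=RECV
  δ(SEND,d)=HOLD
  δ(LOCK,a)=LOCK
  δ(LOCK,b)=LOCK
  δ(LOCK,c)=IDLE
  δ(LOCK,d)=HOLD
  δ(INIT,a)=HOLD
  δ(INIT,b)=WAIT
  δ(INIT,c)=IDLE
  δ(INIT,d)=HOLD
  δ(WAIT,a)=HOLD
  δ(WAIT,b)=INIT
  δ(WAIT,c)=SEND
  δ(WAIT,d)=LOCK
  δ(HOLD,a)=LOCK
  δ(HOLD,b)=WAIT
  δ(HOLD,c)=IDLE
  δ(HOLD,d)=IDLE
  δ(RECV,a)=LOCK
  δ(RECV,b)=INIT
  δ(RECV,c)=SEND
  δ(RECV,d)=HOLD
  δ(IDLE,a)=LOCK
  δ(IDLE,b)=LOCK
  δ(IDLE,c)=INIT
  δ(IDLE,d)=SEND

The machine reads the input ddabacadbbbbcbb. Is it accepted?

No

SEND → HOLD → IDLE → LOCK → LOCK → LOCK → IDLE → LOCK → HOLD → WAIT → INIT → WAIT → INIT → IDLE → LOCK → LOCK
End state LOCK is not accepting.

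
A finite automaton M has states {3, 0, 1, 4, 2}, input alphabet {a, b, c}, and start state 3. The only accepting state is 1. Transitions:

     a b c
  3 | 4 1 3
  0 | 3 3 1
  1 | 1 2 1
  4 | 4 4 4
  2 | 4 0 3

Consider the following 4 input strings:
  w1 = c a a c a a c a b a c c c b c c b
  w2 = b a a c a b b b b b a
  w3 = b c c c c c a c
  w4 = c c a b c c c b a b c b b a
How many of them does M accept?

1

w1: 3 → 3 → 4 → 4 → 4 → 4 → 4 → 4 → 4 → 4 → 4 → 4 → 4 → 4 → 4 → 4 → 4 → 4  → end 4, rejected
w2: 3 → 1 → 1 → 1 → 1 → 1 → 2 → 0 → 3 → 1 → 2 → 4  → end 4, rejected
w3: 3 → 1 → 1 → 1 → 1 → 1 → 1 → 1 → 1  → end 1, accepted
w4: 3 → 3 → 3 → 4 → 4 → 4 → 4 → 4 → 4 → 4 → 4 → 4 → 4 → 4 → 4  → end 4, rejected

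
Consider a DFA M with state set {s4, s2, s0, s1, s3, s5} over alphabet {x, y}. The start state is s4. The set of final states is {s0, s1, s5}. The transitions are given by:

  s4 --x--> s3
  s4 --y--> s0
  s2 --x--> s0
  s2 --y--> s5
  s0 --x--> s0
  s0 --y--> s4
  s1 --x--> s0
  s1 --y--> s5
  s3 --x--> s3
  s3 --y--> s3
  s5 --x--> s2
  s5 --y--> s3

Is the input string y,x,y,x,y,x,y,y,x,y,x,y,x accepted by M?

No

Trace: s4 -y-> s0 -x-> s0 -y-> s4 -x-> s3 -y-> s3 -x-> s3 -y-> s3 -y-> s3 -x-> s3 -y-> s3 -x-> s3 -y-> s3 -x-> s3
End state s3 is not accepting.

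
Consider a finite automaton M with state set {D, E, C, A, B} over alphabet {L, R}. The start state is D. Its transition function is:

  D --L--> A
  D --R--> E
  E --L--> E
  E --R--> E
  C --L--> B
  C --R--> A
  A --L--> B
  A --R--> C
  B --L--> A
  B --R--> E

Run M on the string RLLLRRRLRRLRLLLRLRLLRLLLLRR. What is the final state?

E

Trace: D -R-> E -L-> E -L-> E -L-> E -R-> E -R-> E -R-> E -L-> E -R-> E -R-> E -L-> E -R-> E -L-> E -L-> E -L-> E -R-> E -L-> E -R-> E -L-> E -L-> E -R-> E -L-> E -L-> E -L-> E -L-> E -R-> E -R-> E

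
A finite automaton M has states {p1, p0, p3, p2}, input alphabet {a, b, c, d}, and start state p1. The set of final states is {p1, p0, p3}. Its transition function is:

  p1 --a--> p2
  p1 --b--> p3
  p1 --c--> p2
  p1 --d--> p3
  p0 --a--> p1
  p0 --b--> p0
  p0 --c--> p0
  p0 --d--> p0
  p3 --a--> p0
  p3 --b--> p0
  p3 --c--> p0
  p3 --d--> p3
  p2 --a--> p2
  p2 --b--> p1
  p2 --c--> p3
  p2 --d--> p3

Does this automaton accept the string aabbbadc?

start at p1
read 'a': p1 → p2
read 'a': p2 → p2
read 'b': p2 → p1
read 'b': p1 → p3
read 'b': p3 → p0
read 'a': p0 → p1
read 'd': p1 → p3
read 'c': p3 → p0
End state p0 is accepting.

Yes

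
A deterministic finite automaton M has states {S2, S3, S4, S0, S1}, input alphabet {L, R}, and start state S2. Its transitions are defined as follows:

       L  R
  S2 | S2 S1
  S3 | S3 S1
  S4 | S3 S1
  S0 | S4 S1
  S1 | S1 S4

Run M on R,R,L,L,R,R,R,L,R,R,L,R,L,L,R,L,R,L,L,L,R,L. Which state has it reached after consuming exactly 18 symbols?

S3

start at S2
read 'R': S2 → S1
read 'R': S1 → S4
read 'L': S4 → S3
read 'L': S3 → S3
read 'R': S3 → S1
read 'R': S1 → S4
read 'R': S4 → S1
read 'L': S1 → S1
read 'R': S1 → S4
read 'R': S4 → S1
read 'L': S1 → S1
read 'R': S1 → S4
read 'L': S4 → S3
read 'L': S3 → S3
read 'R': S3 → S1
read 'L': S1 → S1
read 'R': S1 → S4
read 'L': S4 → S3
After 18 symbols: S3.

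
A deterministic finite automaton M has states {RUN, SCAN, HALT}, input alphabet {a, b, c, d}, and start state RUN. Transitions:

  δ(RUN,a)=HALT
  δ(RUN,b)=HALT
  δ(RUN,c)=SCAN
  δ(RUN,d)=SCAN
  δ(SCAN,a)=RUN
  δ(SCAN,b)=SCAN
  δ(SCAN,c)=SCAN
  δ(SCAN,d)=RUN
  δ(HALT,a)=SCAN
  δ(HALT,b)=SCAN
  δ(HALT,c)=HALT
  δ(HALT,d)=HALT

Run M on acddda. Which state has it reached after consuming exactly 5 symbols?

Trace: RUN -a-> HALT -c-> HALT -d-> HALT -d-> HALT -d-> HALT
After 5 symbols: HALT.

HALT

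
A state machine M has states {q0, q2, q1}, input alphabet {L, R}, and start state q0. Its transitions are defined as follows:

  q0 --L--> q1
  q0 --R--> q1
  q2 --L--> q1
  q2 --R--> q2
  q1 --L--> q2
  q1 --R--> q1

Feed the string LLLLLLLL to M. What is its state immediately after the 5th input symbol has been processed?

Trace: q0 -L-> q1 -L-> q2 -L-> q1 -L-> q2 -L-> q1
After 5 symbols: q1.

q1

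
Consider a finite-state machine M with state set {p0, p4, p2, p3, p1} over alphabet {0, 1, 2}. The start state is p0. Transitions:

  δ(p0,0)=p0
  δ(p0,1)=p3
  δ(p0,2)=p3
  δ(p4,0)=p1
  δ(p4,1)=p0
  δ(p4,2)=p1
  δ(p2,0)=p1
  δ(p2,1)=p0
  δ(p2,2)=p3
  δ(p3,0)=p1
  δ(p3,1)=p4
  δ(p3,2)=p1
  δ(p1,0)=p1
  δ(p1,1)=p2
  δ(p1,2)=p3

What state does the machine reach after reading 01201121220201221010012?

p3

start at p0
read '0': p0 → p0
read '1': p0 → p3
read '2': p3 → p1
read '0': p1 → p1
read '1': p1 → p2
read '1': p2 → p0
read '2': p0 → p3
read '1': p3 → p4
read '2': p4 → p1
read '2': p1 → p3
read '0': p3 → p1
read '2': p1 → p3
read '0': p3 → p1
read '1': p1 → p2
read '2': p2 → p3
read '2': p3 → p1
read '1': p1 → p2
read '0': p2 → p1
read '1': p1 → p2
read '0': p2 → p1
read '0': p1 → p1
read '1': p1 → p2
read '2': p2 → p3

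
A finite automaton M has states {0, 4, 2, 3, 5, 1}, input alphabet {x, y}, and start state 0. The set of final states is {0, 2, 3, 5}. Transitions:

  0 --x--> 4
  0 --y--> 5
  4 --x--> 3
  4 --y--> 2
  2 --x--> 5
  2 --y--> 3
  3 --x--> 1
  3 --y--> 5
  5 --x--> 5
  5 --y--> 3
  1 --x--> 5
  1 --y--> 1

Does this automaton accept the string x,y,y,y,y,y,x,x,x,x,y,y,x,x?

Trace: 0 -x-> 4 -y-> 2 -y-> 3 -y-> 5 -y-> 3 -y-> 5 -x-> 5 -x-> 5 -x-> 5 -x-> 5 -y-> 3 -y-> 5 -x-> 5 -x-> 5
End state 5 is accepting.

Yes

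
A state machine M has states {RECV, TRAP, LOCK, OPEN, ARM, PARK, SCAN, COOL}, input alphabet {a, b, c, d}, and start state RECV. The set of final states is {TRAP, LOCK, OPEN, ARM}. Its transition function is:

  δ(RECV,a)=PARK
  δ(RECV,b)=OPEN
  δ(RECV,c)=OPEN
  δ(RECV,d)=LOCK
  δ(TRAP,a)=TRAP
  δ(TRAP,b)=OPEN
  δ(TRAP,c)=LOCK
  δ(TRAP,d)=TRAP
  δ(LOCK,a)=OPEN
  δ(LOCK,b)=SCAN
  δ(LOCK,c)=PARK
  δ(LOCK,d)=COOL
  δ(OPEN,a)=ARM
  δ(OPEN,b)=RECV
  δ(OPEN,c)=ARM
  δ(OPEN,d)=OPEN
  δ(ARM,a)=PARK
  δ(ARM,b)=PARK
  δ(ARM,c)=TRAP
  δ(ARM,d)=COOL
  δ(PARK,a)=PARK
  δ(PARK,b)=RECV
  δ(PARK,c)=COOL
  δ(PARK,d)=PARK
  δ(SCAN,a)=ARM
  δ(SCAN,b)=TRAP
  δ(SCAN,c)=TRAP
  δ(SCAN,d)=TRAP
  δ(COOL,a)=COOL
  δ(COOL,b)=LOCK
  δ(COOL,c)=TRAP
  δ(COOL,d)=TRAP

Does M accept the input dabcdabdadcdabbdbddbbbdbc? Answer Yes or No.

RECV → LOCK → OPEN → RECV → OPEN → OPEN → ARM → PARK → PARK → PARK → PARK → COOL → TRAP → TRAP → OPEN → RECV → LOCK → SCAN → TRAP → TRAP → OPEN → RECV → OPEN → OPEN → RECV → OPEN
End state OPEN is accepting.

Yes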